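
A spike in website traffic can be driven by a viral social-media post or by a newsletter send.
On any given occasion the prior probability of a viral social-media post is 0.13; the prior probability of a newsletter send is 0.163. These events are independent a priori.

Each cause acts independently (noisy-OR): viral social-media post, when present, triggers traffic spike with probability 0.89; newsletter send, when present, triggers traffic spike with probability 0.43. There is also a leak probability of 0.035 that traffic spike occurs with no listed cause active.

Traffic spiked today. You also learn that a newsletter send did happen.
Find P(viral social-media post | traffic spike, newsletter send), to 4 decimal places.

Under noisy-OR, P(traffic spike | causes) = 1 − (1−0.035)·∏(1−qᵢ) over the active causes.
P(traffic spike | newsletter send) = 0.44995*0.87 + 0.939495*0.13 = 0.391456 + 0.122134 = 0.513590
Restricting to configurations with viral social-media post present: 0.939495*0.13 = 0.122134.
Hence the posterior is 0.122134/0.513590 ≈ 0.2378.

P(viral social-media post | traffic spike, newsletter send) ≈ 0.2378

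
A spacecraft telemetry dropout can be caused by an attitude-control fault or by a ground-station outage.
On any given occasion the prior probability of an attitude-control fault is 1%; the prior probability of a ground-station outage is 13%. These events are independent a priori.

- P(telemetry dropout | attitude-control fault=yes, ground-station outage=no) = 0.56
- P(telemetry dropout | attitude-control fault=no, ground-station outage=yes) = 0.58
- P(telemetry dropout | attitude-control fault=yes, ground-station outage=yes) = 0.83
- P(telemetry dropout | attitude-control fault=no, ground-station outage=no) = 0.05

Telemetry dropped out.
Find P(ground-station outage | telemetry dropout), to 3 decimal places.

By total probability over the 4 (attitude-control fault, ground-station outage) configurations:
  P(telemetry dropout) = 0.05*0.99*0.87 + 0.58*0.99*0.13 + 0.56*0.01*0.87 + 0.83*0.01*0.13
        = 0.043065 + 0.074646 + 0.004872 + 0.001079 = 0.123662
The terms with ground-station outage present sum to 0.075725, so
  P(ground-station outage | telemetry dropout) = 0.075725 / 0.123662 ≈ 0.612

P(ground-station outage | telemetry dropout) ≈ 0.612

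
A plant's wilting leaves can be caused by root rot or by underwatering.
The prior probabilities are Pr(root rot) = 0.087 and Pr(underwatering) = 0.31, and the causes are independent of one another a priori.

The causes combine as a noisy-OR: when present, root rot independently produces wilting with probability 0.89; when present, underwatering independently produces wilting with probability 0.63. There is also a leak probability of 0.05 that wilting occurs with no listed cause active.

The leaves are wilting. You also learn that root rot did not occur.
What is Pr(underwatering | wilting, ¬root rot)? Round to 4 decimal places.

Pr(underwatering | wilting, ¬root rot) ≈ 0.8535

Under noisy-OR, P(wilting | causes) = 1 − (1−0.05)·∏(1−qᵢ) over the active causes.
Weight on underwatering=true, given the evidence: 0.6485·0.31 = 0.201035
Normalizer over all consistent configurations: 0.05·0.69 + 0.6485·0.31 = 0.235535
Posterior = 0.201035 / 0.235535 ≈ 0.8535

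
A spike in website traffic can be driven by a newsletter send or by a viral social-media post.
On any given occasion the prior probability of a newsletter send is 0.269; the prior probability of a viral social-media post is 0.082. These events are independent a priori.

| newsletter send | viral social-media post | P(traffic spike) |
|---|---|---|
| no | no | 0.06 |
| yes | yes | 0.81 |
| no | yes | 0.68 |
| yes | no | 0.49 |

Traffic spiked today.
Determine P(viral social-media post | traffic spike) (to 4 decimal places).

P(viral social-media post | traffic spike) ≈ 0.2666

Enumerate the 4 (newsletter send, viral social-media post) configurations and weight by the priors:
  P(traffic spike) = 0.06×0.731×0.918 + 0.68×0.731×0.082 + 0.49×0.269×0.918 + 0.81×0.269×0.082
        = 0.040263 + 0.040761 + 0.121002 + 0.017867 = 0.219893
Configurations with viral social-media post contribute 0.058628, so
  P(viral social-media post | traffic spike) = 0.058628 / 0.219893 ≈ 0.2666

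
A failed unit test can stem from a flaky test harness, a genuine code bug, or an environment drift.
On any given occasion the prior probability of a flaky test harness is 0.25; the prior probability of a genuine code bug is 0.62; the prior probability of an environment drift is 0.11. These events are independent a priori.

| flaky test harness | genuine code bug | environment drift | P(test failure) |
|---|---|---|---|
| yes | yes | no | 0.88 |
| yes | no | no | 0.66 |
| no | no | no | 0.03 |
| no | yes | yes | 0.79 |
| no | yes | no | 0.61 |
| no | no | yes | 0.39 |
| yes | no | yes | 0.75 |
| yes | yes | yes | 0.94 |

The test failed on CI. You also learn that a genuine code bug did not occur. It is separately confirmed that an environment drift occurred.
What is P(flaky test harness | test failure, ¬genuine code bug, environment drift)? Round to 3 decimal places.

P(flaky test harness | test failure, ¬genuine code bug, environment drift) ≈ 0.391

By total probability over both values of flaky test harness:
  P(test failure | ¬genuine code bug, environment drift) = 0.39*0.75 + 0.75*0.25
        = 0.292500 + 0.187500 = 0.480000
Keeping only the flaky test harness-present terms gives 0.187500, so
  P(flaky test harness | test failure, ¬genuine code bug, environment drift) = 0.187500 / 0.480000 ≈ 0.391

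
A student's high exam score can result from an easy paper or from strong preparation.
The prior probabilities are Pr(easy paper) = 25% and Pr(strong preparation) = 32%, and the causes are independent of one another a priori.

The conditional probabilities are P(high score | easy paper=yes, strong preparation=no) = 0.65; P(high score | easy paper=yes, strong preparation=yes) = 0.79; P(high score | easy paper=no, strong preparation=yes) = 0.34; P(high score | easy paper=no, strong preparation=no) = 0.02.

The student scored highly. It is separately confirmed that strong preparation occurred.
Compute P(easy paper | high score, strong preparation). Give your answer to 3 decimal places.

P(easy paper | high score, strong preparation) ≈ 0.436

For the numerator, keep only easy paper=true terms: 0.79·0.25 = 0.197500
The normalizing constant is 0.34·0.75 + 0.79·0.25 = 0.452500
P(easy paper | high score, strong preparation) = 0.197500/0.452500 ≈ 0.436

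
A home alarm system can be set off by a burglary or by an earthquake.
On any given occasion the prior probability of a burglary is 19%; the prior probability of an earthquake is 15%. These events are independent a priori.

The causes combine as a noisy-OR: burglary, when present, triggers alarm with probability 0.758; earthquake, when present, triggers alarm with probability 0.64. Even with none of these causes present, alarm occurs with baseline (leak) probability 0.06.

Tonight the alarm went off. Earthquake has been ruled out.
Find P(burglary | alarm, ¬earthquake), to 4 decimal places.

P(burglary | alarm, ¬earthquake) ≈ 0.7513

Under noisy-OR, P(alarm | causes) = 1 − (1−0.06)·∏(1−qᵢ) over the active causes.
Numerator (weight on configurations with burglary): 0.77252×0.19 = 0.146779
Normalizer over all consistent configurations: 0.06×0.81 + 0.77252×0.19 = 0.195379
Posterior = 0.146779 / 0.195379 ≈ 0.7513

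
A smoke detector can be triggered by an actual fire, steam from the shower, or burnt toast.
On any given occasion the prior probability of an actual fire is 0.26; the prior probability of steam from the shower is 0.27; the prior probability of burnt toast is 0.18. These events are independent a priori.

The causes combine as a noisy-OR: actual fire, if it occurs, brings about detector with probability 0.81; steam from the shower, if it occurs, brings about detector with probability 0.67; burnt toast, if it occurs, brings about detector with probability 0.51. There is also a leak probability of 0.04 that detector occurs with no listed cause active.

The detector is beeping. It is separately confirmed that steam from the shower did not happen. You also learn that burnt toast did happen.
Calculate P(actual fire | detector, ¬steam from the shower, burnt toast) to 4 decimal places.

P(actual fire | detector, ¬steam from the shower, burnt toast) ≈ 0.3766

Under noisy-OR, P(detector | causes) = 1 − (1−0.04)·∏(1−qᵢ) over the active causes.
P(detector | ¬steam from the shower, burnt toast) = 0.5296×0.74 + 0.910624×0.26 = 0.391904 + 0.236762 = 0.628666
Restricting to configurations with actual fire present: 0.910624×0.26 = 0.236762.
Hence the posterior is 0.236762/0.628666 ≈ 0.3766.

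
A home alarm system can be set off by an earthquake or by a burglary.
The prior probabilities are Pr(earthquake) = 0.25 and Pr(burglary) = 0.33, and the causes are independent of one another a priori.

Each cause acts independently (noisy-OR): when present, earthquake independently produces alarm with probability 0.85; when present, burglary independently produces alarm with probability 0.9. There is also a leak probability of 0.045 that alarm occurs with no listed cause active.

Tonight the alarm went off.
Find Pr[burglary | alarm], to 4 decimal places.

Pr[burglary | alarm] ≈ 0.6475

Under noisy-OR, P(alarm | causes) = 1 − (1−0.045)·∏(1−qᵢ) over the active causes.
P(alarm) = 0.045×0.75×0.67 + 0.9045×0.75×0.33 + 0.85675×0.25×0.67 + 0.985675×0.25×0.33 = 0.022613 + 0.223864 + 0.143506 + 0.081318 = 0.471301
Of this, 0.305182 comes from 0.223864 + 0.081318 (the burglary=true cases).
So P(burglary | alarm) = 0.305182/0.471301 ≈ 0.6475.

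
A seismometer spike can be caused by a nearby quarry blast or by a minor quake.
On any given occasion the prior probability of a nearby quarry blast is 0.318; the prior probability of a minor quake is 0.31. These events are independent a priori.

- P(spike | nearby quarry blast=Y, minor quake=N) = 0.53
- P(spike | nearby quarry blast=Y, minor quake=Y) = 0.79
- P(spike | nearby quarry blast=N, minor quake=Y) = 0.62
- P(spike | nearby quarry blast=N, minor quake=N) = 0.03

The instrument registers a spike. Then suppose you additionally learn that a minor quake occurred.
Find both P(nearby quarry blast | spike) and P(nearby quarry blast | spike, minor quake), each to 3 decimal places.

P(nearby quarry blast | spike) ≈ 0.572; P(nearby quarry blast | spike, minor quake) ≈ 0.373

For the numerator, keep only nearby quarry blast=true terms: 0.116293 + 0.077878 = 0.194171
The normalizing constant is 0.03*0.682*0.69 + 0.62*0.682*0.31 + 0.53*0.318*0.69 + 0.79*0.318*0.31 = 0.339368
Posterior = 0.194171 / 0.339368 ≈ 0.572

With the extra evidence:
Enumerate both values of nearby quarry blast and weight by the priors:
  P(spike | minor quake) = 0.62*0.682 + 0.79*0.318
        = 0.422840 + 0.251220 = 0.674060
The terms with nearby quarry blast present sum to 0.251220, so
  P(nearby quarry blast | spike, minor quake) = 0.251220 / 0.674060 ≈ 0.373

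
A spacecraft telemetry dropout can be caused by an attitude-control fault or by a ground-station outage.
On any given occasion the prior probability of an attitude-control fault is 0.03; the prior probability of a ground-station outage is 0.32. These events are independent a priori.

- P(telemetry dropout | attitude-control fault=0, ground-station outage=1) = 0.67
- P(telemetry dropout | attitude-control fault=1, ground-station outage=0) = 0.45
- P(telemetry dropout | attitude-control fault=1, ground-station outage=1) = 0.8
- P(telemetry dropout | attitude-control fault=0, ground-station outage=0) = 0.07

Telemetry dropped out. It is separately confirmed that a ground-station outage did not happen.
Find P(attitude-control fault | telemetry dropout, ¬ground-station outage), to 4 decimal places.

P(attitude-control fault | telemetry dropout, ¬ground-station outage) ≈ 0.1658

P(telemetry dropout | ¬ground-station outage) = 0.07×0.97 + 0.45×0.03 = 0.067900 + 0.013500 = 0.081400
The attitude-control fault-present share is 0.45×0.03 = 0.013500.
So P(attitude-control fault | telemetry dropout, ¬ground-station outage) = 0.013500/0.081400 ≈ 0.1658.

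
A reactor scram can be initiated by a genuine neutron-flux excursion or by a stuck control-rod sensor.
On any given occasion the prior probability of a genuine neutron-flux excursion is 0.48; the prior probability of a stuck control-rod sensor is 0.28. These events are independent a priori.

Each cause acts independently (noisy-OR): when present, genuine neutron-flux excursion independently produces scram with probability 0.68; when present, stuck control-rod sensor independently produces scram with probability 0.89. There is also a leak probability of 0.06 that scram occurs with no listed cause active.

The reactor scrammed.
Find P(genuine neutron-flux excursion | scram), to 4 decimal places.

P(genuine neutron-flux excursion | scram) ≈ 0.7083

Under noisy-OR, P(scram | causes) = 1 − (1−0.06)·∏(1−qᵢ) over the active causes.
Enumerate the 4 (genuine neutron-flux excursion, stuck control-rod sensor) configurations and weight by the priors:
  P(scram) = 0.06×0.52×0.72 + 0.8966×0.52×0.28 + 0.6992×0.48×0.72 + 0.966912×0.48×0.28
        = 0.022464 + 0.130545 + 0.241644 + 0.129953 = 0.524606
Keeping only the genuine neutron-flux excursion-present terms gives 0.371597, so
  P(genuine neutron-flux excursion | scram) = 0.371597 / 0.524606 ≈ 0.7083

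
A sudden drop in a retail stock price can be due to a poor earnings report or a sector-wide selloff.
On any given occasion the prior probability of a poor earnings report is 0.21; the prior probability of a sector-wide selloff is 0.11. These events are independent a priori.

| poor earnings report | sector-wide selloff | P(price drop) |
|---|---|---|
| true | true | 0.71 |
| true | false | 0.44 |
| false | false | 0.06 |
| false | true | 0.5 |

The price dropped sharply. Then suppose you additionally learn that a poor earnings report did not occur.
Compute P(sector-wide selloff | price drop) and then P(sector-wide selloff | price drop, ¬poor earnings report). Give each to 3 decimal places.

P(sector-wide selloff | price drop) ≈ 0.325; P(sector-wide selloff | price drop, ¬poor earnings report) ≈ 0.507

P(price drop) = 0.06·0.79·0.89 + 0.5·0.79·0.11 + 0.44·0.21·0.89 + 0.71·0.21·0.11 = 0.042186 + 0.043450 + 0.082236 + 0.016401 = 0.184273
Restricting to configurations with sector-wide selloff present: 0.043450 + 0.016401 = 0.059851.
Hence the posterior is 0.059851/0.184273 ≈ 0.325.

Now also conditioning on poor earnings report≠true:
Enumerate both values of sector-wide selloff and weight by the priors:
  P(price drop | ¬poor earnings report) = 0.06·0.89 + 0.5·0.11
        = 0.053400 + 0.055000 = 0.108400
Keeping only the sector-wide selloff-present terms gives 0.055000, so
  P(sector-wide selloff | price drop, ¬poor earnings report) = 0.055000 / 0.108400 ≈ 0.507
Ruling out poor earnings report raises the posterior on sector-wide selloff — the flip side of explaining away.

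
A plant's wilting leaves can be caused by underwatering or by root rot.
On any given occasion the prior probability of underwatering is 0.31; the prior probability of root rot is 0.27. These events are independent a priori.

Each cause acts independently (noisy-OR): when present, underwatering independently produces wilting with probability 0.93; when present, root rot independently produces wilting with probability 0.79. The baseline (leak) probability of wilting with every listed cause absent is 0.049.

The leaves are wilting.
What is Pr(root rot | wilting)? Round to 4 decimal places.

Under noisy-OR, P(wilting | causes) = 1 − (1−0.049)·∏(1−qᵢ) over the active causes.
P(wilting) = 0.049*0.69*0.73 + 0.80029*0.69*0.27 + 0.93343*0.31*0.73 + 0.98602*0.31*0.27 = 0.024681 + 0.149094 + 0.211235 + 0.082530 = 0.467540
Restricting to configurations with root rot present: 0.149094 + 0.082530 = 0.231624.
So P(root rot | wilting) = 0.231624/0.467540 ≈ 0.4954.

Pr(root rot | wilting) ≈ 0.4954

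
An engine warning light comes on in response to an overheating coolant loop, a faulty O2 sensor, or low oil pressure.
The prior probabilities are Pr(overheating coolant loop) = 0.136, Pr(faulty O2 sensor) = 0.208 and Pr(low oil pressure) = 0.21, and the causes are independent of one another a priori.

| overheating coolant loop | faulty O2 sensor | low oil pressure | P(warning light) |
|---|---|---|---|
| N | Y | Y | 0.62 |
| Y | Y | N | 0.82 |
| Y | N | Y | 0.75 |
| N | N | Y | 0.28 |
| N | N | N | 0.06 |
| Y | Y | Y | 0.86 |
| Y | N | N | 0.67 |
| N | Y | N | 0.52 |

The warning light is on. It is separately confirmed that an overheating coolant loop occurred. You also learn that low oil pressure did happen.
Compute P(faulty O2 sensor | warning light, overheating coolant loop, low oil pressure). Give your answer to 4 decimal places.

P(faulty O2 sensor | warning light, overheating coolant loop, low oil pressure) ≈ 0.2314

Sum P(warning light|·) weighted by the priors over both values of faulty O2 sensor:
  P(warning light | overheating coolant loop, low oil pressure) = 0.75*0.792 + 0.86*0.208
        = 0.594000 + 0.178880 = 0.772880
Configurations with faulty O2 sensor contribute 0.178880, so
  P(faulty O2 sensor | warning light, overheating coolant loop, low oil pressure) = 0.178880 / 0.772880 ≈ 0.2314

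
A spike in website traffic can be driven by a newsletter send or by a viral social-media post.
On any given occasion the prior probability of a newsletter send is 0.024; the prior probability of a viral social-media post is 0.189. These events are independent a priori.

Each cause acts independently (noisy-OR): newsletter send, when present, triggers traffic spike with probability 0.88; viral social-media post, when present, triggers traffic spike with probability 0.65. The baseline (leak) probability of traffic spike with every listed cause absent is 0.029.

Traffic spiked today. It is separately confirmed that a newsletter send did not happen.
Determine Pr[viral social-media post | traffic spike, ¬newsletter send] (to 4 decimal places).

Under noisy-OR, P(traffic spike | causes) = 1 − (1−0.029)·∏(1−qᵢ) over the active causes.
P(traffic spike | ¬newsletter send) = 0.029*0.811 + 0.66015*0.189 = 0.023519 + 0.124768 = 0.148287
The viral social-media post-present share is 0.66015*0.189 = 0.124768.
Hence the posterior is 0.124768/0.148287 ≈ 0.8414.

Pr[viral social-media post | traffic spike, ¬newsletter send] ≈ 0.8414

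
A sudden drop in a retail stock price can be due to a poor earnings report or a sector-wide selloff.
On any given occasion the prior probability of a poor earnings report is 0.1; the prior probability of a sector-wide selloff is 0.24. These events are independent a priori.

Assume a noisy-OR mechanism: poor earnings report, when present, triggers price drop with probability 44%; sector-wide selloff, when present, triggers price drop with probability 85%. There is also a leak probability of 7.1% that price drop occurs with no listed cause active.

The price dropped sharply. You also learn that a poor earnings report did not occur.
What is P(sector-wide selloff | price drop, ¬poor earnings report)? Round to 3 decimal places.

P(sector-wide selloff | price drop, ¬poor earnings report) ≈ 0.793

Under noisy-OR, P(price drop | causes) = 1 − (1−0.071)·∏(1−qᵢ) over the active causes.
Enumerate both values of sector-wide selloff and weight by the priors:
  P(price drop | ¬poor earnings report) = 0.071*0.76 + 0.86065*0.24
        = 0.053960 + 0.206556 = 0.260516
Keeping only the sector-wide selloff-present terms gives 0.206556, so
  P(sector-wide selloff | price drop, ¬poor earnings report) = 0.206556 / 0.260516 ≈ 0.793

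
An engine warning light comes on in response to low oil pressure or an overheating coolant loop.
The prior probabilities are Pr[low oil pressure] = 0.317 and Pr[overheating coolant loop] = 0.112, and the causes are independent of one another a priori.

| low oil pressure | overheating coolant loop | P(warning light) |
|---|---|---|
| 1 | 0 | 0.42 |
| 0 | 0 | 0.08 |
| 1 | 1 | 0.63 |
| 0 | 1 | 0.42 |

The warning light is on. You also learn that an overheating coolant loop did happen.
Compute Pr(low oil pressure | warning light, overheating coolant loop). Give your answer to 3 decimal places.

For the numerator, keep only low oil pressure=true terms: 0.63·0.317 = 0.199710
Denominator P(warning light | overheating coolant loop): 0.42·0.683 + 0.63·0.317 = 0.486570
P(low oil pressure | warning light, overheating coolant loop) = 0.199710/0.486570 ≈ 0.410

Pr(low oil pressure | warning light, overheating coolant loop) ≈ 0.410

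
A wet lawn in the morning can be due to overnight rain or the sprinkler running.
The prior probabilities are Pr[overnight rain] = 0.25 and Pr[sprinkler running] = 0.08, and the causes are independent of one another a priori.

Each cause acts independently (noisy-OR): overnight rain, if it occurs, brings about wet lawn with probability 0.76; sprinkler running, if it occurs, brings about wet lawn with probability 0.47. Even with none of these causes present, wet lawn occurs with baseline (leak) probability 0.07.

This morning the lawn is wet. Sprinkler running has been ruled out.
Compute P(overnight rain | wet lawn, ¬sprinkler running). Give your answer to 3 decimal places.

P(overnight rain | wet lawn, ¬sprinkler running) ≈ 0.787

Under noisy-OR, P(wet lawn | causes) = 1 − (1−0.07)·∏(1−qᵢ) over the active causes.
Enumerate both values of overnight rain and weight by the priors:
  P(wet lawn | ¬sprinkler running) = 0.07*0.75 + 0.7768*0.25
        = 0.052500 + 0.194200 = 0.246700
Keeping only the overnight rain-present terms gives 0.194200, so
  P(overnight rain | wet lawn, ¬sprinkler running) = 0.194200 / 0.246700 ≈ 0.787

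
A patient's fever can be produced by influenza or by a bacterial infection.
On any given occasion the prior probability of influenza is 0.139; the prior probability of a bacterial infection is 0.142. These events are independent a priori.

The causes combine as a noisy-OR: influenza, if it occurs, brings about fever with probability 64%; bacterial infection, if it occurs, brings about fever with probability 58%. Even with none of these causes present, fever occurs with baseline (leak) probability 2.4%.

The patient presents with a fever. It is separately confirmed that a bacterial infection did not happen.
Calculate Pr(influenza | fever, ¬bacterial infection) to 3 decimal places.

Under noisy-OR, P(fever | causes) = 1 − (1−0.024)·∏(1−qᵢ) over the active causes.
P(fever | ¬bacterial infection) = 0.024*0.861 + 0.64864*0.139 = 0.020664 + 0.090161 = 0.110825
Restricting to configurations with influenza present: 0.64864*0.139 = 0.090161.
Hence the posterior is 0.090161/0.110825 ≈ 0.814.

Pr(influenza | fever, ¬bacterial infection) ≈ 0.814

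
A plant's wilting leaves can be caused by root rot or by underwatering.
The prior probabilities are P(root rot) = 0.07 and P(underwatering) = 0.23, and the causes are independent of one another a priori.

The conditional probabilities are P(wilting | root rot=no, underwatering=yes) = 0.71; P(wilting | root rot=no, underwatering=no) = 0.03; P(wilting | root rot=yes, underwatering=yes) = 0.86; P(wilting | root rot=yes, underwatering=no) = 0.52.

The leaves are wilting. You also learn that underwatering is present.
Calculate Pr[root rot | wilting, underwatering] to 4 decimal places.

P(wilting | underwatering) = 0.71*0.93 + 0.86*0.07 = 0.660300 + 0.060200 = 0.720500
Restricting to configurations with root rot present: 0.86*0.07 = 0.060200.
P(root rot | wilting, underwatering) = 0.060200 / 0.720500 ≈ 0.0836

Pr[root rot | wilting, underwatering] ≈ 0.0836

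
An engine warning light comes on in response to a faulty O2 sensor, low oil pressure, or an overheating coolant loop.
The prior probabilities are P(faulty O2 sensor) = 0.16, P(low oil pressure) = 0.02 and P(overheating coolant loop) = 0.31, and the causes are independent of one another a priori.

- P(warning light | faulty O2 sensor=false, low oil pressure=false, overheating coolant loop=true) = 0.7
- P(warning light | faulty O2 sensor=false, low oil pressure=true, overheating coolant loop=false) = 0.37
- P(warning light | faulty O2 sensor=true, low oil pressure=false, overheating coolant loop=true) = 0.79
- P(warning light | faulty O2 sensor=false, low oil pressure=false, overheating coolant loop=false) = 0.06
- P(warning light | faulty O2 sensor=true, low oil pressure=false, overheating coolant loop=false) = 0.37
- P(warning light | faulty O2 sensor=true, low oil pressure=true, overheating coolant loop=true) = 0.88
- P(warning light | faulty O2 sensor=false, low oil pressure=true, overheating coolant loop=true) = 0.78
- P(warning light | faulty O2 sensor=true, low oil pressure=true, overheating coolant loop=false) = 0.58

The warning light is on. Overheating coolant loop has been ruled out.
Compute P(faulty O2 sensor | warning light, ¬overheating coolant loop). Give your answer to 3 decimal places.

P(faulty O2 sensor | warning light, ¬overheating coolant loop) ≈ 0.518

P(warning light | ¬overheating coolant loop) = 0.06*0.84*0.98 + 0.37*0.84*0.02 + 0.37*0.16*0.98 + 0.58*0.16*0.02 = 0.049392 + 0.006216 + 0.058016 + 0.001856 = 0.115480
Of this, 0.059872 comes from 0.058016 + 0.001856 (the faulty O2 sensor=true cases).
P(faulty O2 sensor | warning light, ¬overheating coolant loop) = 0.059872 / 0.115480 ≈ 0.518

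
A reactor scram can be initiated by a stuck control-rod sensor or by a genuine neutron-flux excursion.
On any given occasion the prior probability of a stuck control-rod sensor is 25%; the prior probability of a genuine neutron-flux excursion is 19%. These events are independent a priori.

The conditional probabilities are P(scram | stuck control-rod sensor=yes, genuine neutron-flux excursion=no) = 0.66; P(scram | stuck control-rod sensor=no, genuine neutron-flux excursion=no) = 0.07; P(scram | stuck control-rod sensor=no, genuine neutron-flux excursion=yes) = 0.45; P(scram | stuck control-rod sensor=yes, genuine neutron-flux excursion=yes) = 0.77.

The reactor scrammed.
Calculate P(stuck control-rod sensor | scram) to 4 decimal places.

Sum P(scram|·) weighted by the priors over the 4 (stuck control-rod sensor, genuine neutron-flux excursion) configurations:
  P(scram) = 0.07×0.75×0.81 + 0.45×0.75×0.19 + 0.66×0.25×0.81 + 0.77×0.25×0.19
        = 0.042525 + 0.064125 + 0.133650 + 0.036575 = 0.276875
The terms with stuck control-rod sensor present sum to 0.170225, so
  P(stuck control-rod sensor | scram) = 0.170225 / 0.276875 ≈ 0.6148

P(stuck control-rod sensor | scram) ≈ 0.6148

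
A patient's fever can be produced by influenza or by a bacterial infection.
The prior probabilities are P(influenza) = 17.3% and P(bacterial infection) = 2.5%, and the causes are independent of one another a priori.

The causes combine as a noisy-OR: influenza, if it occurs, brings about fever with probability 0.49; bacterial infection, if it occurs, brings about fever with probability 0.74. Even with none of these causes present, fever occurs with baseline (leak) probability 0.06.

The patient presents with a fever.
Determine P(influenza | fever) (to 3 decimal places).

Under noisy-OR, P(fever | causes) = 1 − (1−0.06)·∏(1−qᵢ) over the active causes.
Enumerate the 4 (influenza, bacterial infection) configurations and weight by the priors:
  P(fever) = 0.06·0.827·0.975 + 0.7556·0.827·0.025 + 0.5206·0.173·0.975 + 0.875356·0.173·0.025
        = 0.048379 + 0.015622 + 0.087812 + 0.003786 = 0.155599
Keeping only the influenza-present terms gives 0.091598, so
  P(influenza | fever) = 0.091598 / 0.155599 ≈ 0.589

P(influenza | fever) ≈ 0.589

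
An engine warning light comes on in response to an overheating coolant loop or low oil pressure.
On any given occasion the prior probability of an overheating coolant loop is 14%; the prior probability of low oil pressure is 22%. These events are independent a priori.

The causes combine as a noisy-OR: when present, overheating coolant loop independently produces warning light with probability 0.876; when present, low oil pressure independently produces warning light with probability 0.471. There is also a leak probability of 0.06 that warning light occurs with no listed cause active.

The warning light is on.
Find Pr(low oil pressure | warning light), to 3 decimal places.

Pr(low oil pressure | warning light) ≈ 0.476

Under noisy-OR, P(warning light | causes) = 1 − (1−0.06)·∏(1−qᵢ) over the active causes.
Weight on low oil pressure=true, given the evidence: 0.095118 + 0.028901 = 0.124019
Denominator P(warning light): 0.06×0.86×0.78 + 0.50274×0.86×0.22 + 0.88344×0.14×0.78 + 0.93834×0.14×0.22 = 0.260739
Posterior = 0.124019 / 0.260739 ≈ 0.476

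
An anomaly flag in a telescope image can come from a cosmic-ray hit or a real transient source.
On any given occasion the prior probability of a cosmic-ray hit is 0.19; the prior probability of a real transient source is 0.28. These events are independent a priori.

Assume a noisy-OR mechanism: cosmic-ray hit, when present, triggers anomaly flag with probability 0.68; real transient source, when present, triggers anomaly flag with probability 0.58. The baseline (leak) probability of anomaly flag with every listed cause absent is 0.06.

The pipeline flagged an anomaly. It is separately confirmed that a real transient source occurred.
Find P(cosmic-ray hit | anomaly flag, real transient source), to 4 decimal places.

P(cosmic-ray hit | anomaly flag, real transient source) ≈ 0.2530

Under noisy-OR, P(anomaly flag | causes) = 1 − (1−0.06)·∏(1−qᵢ) over the active causes.
Sum P(anomaly flag|·) weighted by the priors over both values of cosmic-ray hit:
  P(anomaly flag | real transient source) = 0.6052×0.81 + 0.873664×0.19
        = 0.490212 + 0.165996 = 0.656208
The terms with cosmic-ray hit present sum to 0.165996, so
  P(cosmic-ray hit | anomaly flag, real transient source) = 0.165996 / 0.656208 ≈ 0.2530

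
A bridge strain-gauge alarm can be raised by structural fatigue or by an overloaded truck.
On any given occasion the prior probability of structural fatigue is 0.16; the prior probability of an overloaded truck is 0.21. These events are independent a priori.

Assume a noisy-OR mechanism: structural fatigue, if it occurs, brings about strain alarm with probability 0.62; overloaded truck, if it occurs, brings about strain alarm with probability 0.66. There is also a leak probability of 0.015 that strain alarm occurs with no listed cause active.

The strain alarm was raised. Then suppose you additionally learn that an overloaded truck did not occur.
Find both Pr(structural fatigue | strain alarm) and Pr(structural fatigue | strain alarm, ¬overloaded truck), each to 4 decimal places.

Under noisy-OR, P(strain alarm | causes) = 1 − (1−0.015)·∏(1−qᵢ) over the active causes.
By total probability over the 4 (structural fatigue, overloaded truck) configurations:
  P(strain alarm) = 0.015×0.84×0.79 + 0.6651×0.84×0.21 + 0.6257×0.16×0.79 + 0.872738×0.16×0.21
        = 0.009954 + 0.117324 + 0.079088 + 0.029324 = 0.235690
The terms with structural fatigue present sum to 0.108412, so
  P(structural fatigue | strain alarm) = 0.108412 / 0.235690 ≈ 0.4600

Now condition on the additional information:
Enumerate both values of structural fatigue and weight by the priors:
  P(strain alarm | ¬overloaded truck) = 0.015*0.84 + 0.6257*0.16
        = 0.012600 + 0.100112 = 0.112712
The terms with structural fatigue present sum to 0.100112, so
  P(structural fatigue | strain alarm, ¬overloaded truck) = 0.100112 / 0.112712 ≈ 0.8882
Ruling out overloaded truck raises the posterior on structural fatigue — the flip side of explaining away.

Pr(structural fatigue | strain alarm) ≈ 0.4600; Pr(structural fatigue | strain alarm, ¬overloaded truck) ≈ 0.8882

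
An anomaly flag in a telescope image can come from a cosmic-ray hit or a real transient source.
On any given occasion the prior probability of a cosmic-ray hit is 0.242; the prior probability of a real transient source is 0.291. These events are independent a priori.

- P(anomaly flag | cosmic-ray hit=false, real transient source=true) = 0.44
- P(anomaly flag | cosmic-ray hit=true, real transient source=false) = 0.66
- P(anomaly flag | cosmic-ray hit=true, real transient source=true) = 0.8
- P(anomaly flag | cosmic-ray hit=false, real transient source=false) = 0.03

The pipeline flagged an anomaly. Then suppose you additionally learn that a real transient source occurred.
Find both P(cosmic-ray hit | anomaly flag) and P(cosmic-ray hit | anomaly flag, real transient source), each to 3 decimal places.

P(cosmic-ray hit | anomaly flag) ≈ 0.600; P(cosmic-ray hit | anomaly flag, real transient source) ≈ 0.367

Sum P(anomaly flag|·) weighted by the priors over the 4 (cosmic-ray hit, real transient source) configurations:
  P(anomaly flag) = 0.03×0.758×0.709 + 0.44×0.758×0.291 + 0.66×0.242×0.709 + 0.8×0.242×0.291
        = 0.016123 + 0.097054 + 0.113241 + 0.056338 = 0.282756
Configurations with cosmic-ray hit contribute 0.169579, so
  P(cosmic-ray hit | anomaly flag) = 0.169579 / 0.282756 ≈ 0.600

Now condition on the additional information:
P(anomaly flag | real transient source) = 0.44×0.758 + 0.8×0.242 = 0.333520 + 0.193600 = 0.527120
Restricting to configurations with cosmic-ray hit present: 0.8×0.242 = 0.193600.
Hence the posterior is 0.193600/0.527120 ≈ 0.367.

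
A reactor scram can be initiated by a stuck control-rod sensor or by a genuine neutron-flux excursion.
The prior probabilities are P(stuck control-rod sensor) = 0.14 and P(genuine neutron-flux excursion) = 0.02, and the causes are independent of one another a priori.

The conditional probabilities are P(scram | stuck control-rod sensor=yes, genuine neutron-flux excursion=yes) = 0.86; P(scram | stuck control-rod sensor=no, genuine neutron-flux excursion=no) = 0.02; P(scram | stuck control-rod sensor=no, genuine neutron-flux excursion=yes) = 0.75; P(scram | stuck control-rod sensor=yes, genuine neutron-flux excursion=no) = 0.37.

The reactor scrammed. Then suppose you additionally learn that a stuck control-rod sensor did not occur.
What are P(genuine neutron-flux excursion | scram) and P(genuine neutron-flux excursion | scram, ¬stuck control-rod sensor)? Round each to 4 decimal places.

P(genuine neutron-flux excursion | scram) ≈ 0.1846; P(genuine neutron-flux excursion | scram, ¬stuck control-rod sensor) ≈ 0.4335

Enumerate the 4 (stuck control-rod sensor, genuine neutron-flux excursion) configurations and weight by the priors:
  P(scram) = 0.02·0.86·0.98 + 0.75·0.86·0.02 + 0.37·0.14·0.98 + 0.86·0.14·0.02
        = 0.016856 + 0.012900 + 0.050764 + 0.002408 = 0.082928
Keeping only the genuine neutron-flux excursion-present terms gives 0.015308, so
  P(genuine neutron-flux excursion | scram) = 0.015308 / 0.082928 ≈ 0.1846

Now condition on the additional information:
For the numerator, keep only genuine neutron-flux excursion=true terms: 0.75*0.02 = 0.015000
Denominator P(scram | ¬stuck control-rod sensor): 0.02*0.98 + 0.75*0.02 = 0.034600
P(genuine neutron-flux excursion | scram, ¬stuck control-rod sensor) = 0.015000/0.034600 ≈ 0.4335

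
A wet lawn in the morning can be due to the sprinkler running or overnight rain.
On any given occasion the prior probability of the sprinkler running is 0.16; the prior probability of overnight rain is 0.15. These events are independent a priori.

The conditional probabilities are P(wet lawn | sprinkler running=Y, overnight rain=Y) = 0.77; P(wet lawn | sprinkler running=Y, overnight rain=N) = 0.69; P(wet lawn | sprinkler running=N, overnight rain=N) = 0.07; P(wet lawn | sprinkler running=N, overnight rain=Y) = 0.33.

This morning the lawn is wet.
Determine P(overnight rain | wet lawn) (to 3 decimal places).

Numerator (weight on configurations with overnight rain): 0.041580 + 0.018480 = 0.060060
Denominator P(wet lawn): 0.07·0.84·0.85 + 0.33·0.84·0.15 + 0.69·0.16·0.85 + 0.77·0.16·0.15 = 0.203880
Posterior = 0.060060 / 0.203880 ≈ 0.295

P(overnight rain | wet lawn) ≈ 0.295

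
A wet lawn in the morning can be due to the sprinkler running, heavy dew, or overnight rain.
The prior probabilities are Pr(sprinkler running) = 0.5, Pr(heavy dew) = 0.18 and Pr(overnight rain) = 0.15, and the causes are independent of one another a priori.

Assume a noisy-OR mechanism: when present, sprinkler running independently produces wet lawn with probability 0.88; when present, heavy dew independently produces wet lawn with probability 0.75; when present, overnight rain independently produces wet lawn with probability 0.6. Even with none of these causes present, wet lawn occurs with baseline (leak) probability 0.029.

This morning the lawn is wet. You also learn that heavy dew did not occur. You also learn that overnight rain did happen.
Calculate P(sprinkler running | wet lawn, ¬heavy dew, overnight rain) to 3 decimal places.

P(sprinkler running | wet lawn, ¬heavy dew, overnight rain) ≈ 0.609

Under noisy-OR, P(wet lawn | causes) = 1 − (1−0.029)·∏(1−qᵢ) over the active causes.
P(wet lawn | ¬heavy dew, overnight rain) = 0.6116·0.5 + 0.953392·0.5 = 0.305800 + 0.476696 = 0.782496
The sprinkler running-present share is 0.953392·0.5 = 0.476696.
So P(sprinkler running | wet lawn, ¬heavy dew, overnight rain) = 0.476696/0.782496 ≈ 0.609.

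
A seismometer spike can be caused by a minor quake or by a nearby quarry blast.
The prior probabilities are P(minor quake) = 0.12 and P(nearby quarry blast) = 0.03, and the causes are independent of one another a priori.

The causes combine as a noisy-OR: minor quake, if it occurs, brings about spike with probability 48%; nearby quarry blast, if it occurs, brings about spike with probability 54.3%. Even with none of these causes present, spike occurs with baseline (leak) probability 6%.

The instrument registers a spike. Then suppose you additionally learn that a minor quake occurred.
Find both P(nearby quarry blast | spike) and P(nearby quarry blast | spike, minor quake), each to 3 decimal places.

Under noisy-OR, P(spike | causes) = 1 − (1−0.06)·∏(1−qᵢ) over the active causes.
Weight on nearby quarry blast=true, given the evidence: 0.015059 + 0.002796 = 0.017855
Denominator P(spike): 0.06×0.88×0.97 + 0.57042×0.88×0.03 + 0.5112×0.12×0.97 + 0.776618×0.12×0.03 = 0.128575
Posterior = 0.017855 / 0.128575 ≈ 0.139

Now condition on the additional information:
P(spike | minor quake) = 0.5112×0.97 + 0.776618×0.03 = 0.495864 + 0.023299 = 0.519163
Restricting to configurations with nearby quarry blast present: 0.776618×0.03 = 0.023299.
So P(nearby quarry blast | spike, minor quake) = 0.023299/0.519163 ≈ 0.045.
— minor quake explains away the evidence for nearby quarry blast.

P(nearby quarry blast | spike) ≈ 0.139; P(nearby quarry blast | spike, minor quake) ≈ 0.045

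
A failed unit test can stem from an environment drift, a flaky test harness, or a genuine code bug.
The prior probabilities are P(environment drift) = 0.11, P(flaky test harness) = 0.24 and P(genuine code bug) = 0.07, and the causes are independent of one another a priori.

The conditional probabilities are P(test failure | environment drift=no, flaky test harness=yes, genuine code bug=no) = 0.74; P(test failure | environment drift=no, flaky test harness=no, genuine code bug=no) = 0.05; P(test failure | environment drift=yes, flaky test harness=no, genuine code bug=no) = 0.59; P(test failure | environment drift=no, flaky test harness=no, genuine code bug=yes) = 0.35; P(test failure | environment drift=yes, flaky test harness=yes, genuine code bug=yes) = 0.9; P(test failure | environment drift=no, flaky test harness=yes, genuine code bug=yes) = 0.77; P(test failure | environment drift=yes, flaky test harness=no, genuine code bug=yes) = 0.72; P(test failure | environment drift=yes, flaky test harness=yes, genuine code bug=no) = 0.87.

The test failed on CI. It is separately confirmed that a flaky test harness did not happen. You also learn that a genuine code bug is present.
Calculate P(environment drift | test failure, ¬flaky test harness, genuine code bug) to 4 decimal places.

P(test failure | ¬flaky test harness, genuine code bug) = 0.35·0.89 + 0.72·0.11 = 0.311500 + 0.079200 = 0.390700
The environment drift-present share is 0.72·0.11 = 0.079200.
Hence the posterior is 0.079200/0.390700 ≈ 0.2027.

P(environment drift | test failure, ¬flaky test harness, genuine code bug) ≈ 0.2027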